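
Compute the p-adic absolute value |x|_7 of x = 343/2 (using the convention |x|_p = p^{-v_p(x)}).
|343/2|_7 = 1/343

Step 1 — compute v_7(x) by factoring powers of 7 out of the numerator and denominator: v_7(343/2) = 3. Step 2 — apply |x|_p = p^{-v_p(x)} = 7^{-3} = 1/343.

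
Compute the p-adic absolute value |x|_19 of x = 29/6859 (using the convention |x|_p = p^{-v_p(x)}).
|29/6859|_19 = 6859

Step 1 — compute v_19(x) by factoring powers of 19 out of the numerator and denominator: v_19(29/6859) = -3. Step 2 — apply |x|_p = p^{-v_p(x)} = 19^{3} = 6859.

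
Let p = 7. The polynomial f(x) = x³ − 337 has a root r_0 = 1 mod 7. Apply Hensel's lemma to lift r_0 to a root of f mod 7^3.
r_2 = 260 (mod 343)

Hensel: r_{i+1} = r_i − f(r_i)/f′(r_i) mod 7^{i+2}, where f′(x) = 3x². Iterate:
  r_0 = 1 (mod 7)
  r_1 = 15 (mod 49)
  r_2 = 260 (mod 343)
Final: r = 260 with f(r) ≡ 0 mod 7^3.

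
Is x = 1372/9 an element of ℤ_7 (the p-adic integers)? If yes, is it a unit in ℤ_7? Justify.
x ∈ ℤ_7 but not a unit; v_7(x) = 3 > 0

ℤ_7 = {x ∈ ℚ_7 : v_7(x) ≥ 0} and ℤ_7^× = {x ∈ ℤ_7 : v_7(x) = 0}. Here v_7(1372/9) = v_7(num) − v_7(den) = 3; compare against these criteria.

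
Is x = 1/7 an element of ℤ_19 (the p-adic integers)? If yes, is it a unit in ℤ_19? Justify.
x ∈ ℤ_19^× (unit); v_19(x) = 0

ℤ_19 = {x ∈ ℚ_19 : v_19(x) ≥ 0} and ℤ_19^× = {x ∈ ℤ_19 : v_19(x) = 0}. Here v_19(1/7) = v_19(num) − v_19(den) = 0; compare against these criteria.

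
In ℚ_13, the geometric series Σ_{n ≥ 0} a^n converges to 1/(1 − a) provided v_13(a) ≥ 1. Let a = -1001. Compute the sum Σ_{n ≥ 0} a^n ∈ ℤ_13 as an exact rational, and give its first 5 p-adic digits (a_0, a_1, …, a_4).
Σ a^n = 1/(1 − a) = 1/1002;  first 5 digits = (1, 1, 8, 1, 5)

v_13(a) = 1 ≥ 1, so the series converges in ℤ_13 to 1/(1 − a) = 1/(1 − (-1001)) = 1/1002. Expand this rational in ℤ_13: compute digits iteratively via d_i = x_i mod 13, x_{i+1} = (x_i − d_i)/13. The first 5 digits are (1, 1, 8, 1, 5).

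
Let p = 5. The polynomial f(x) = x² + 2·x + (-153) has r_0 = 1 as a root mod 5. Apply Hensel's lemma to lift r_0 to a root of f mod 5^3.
r_2 = 101 (mod 125)

Hensel: r_{i+1} = r_i − f(r_i)·(f′(r_i))^{-1} mod 5^{i+2}, f′(x) = 2x + 2. Iterate:
  r_0 = 1 (mod 5)
  r_1 = 1 (mod 25)
  r_2 = 101 (mod 125)
Final: r = 101 satisfies f(r) ≡ 0 mod 5^3.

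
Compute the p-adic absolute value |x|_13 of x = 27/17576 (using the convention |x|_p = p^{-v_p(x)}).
|27/17576|_13 = 2197

Step 1 — compute v_13(x) by factoring powers of 13 out of the numerator and denominator: v_13(27/17576) = -3. Step 2 — apply |x|_p = p^{-v_p(x)} = 13^{3} = 2197.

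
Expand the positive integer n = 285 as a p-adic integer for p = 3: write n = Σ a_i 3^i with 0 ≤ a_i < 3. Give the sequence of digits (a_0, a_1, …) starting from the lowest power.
(a_0, a_1, …) = (0, 2, 1, 1, 0, 1)

Repeated division by 3 gives the digits low-to-high: 285 = 2·3^1 + 1·3^2 + 1·3^3 + 1·3^5. Digit sequence: (0, 2, 1, 1, 0, 1).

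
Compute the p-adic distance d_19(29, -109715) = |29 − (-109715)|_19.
d_19(29, -109715) = 1/6859

Step 1 — x − y = 29 − (-109715) = 109744. Step 2 — v_19(109744) = 3 (factor: 109744 = (19^3 · 16); the sign does not affect v_p). Step 3 — |x − y|_19 = 19^{-3} = 1/6859.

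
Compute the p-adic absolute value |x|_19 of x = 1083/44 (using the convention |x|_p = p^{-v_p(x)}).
|1083/44|_19 = 1/361

Step 1 — compute v_19(x) by factoring powers of 19 out of the numerator and denominator: v_19(1083/44) = 2. Step 2 — apply |x|_p = p^{-v_p(x)} = 19^{-2} = 1/361.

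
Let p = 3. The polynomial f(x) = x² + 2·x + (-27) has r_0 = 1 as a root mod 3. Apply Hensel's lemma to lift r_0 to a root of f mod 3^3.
r_2 = 25 (mod 27)

Hensel: r_{i+1} = r_i − f(r_i)·(f′(r_i))^{-1} mod 3^{i+2}, f′(x) = 2x + 2. Iterate:
  r_0 = 1 (mod 3)
  r_1 = 7 (mod 9)
  r_2 = 25 (mod 27)
Final: r = 25 satisfies f(r) ≡ 0 mod 3^3.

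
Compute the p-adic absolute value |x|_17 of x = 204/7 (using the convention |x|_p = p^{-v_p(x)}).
|204/7|_17 = 1/17

Step 1 — compute v_17(x) by factoring powers of 17 out of the numerator and denominator: v_17(204/7) = 1. Step 2 — apply |x|_p = p^{-v_p(x)} = 17^{-1} = 1/17.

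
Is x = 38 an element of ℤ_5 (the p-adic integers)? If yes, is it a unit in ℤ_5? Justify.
x ∈ ℤ_5^× (unit); v_5(x) = 0

ℤ_5 = {x ∈ ℚ_5 : v_5(x) ≥ 0} and ℤ_5^× = {x ∈ ℤ_5 : v_5(x) = 0}. Here v_5(38) = v_5(num) − v_5(den) = 0; compare against these criteria.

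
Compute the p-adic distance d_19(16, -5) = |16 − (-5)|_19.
d_19(16, -5) = 1

Step 1 — x − y = 16 − (-5) = 21. Step 2 — v_19(21) = 0 (factor: 21 = (19^0 · 21); the sign does not affect v_p). Step 3 — |x − y|_19 = 19^{0} = 1.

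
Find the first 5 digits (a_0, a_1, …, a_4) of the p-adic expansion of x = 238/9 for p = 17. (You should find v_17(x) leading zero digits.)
(a_0, …, a_4) = (0, 11, 7, 9, 7)

v_17(238/9) = 1, so a_0 = ... = a_0 = 0. Factor out: x = 17^1 · u with u = 14/9 a unit in ℤ_17. Expand u iteratively via a_{v+i} = u_i mod 17, u_{i+1} = (u_i − a_{v+i})/17:
  u_0 = 14/9;  a_1 = 11;  u_1 = (u_0 − 11)/17 = -5/9
  u_1 = -5/9;  a_2 = 7;  u_2 = (u_1 − 7)/17 = -4/9
  u_2 = -4/9;  a_3 = 9;  u_3 = (u_2 − 9)/17 = -5/9
  u_3 = -5/9;  a_4 = 7;  u_4 = (u_3 − 7)/17 = -4/9
Digits: (0, 11, 7, 9, 7).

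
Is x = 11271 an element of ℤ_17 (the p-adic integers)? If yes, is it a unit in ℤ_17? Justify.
x ∈ ℤ_17 but not a unit; v_17(x) = 2 > 0

ℤ_17 = {x ∈ ℚ_17 : v_17(x) ≥ 0} and ℤ_17^× = {x ∈ ℤ_17 : v_17(x) = 0}. Here v_17(11271) = v_17(num) − v_17(den) = 2; compare against these criteria.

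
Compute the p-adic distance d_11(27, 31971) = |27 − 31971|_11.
d_11(27, 31971) = 1/1331

Step 1 — x − y = 27 − 31971 = -31944. Step 2 — v_11(-31944) = 3 (factor: -31944 = −(11^3 · 24); the sign does not affect v_p). Step 3 — |x − y|_11 = 11^{-3} = 1/1331.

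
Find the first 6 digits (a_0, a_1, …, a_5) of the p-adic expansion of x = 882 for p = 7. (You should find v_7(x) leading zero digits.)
(a_0, …, a_5) = (0, 0, 4, 2, 0, 0)

v_7(882) = 2, so a_0 = ... = a_1 = 0. Factor out: x = 7^2 · u with u = 18 a unit in ℤ_7. Expand u iteratively via a_{v+i} = u_i mod 7, u_{i+1} = (u_i − a_{v+i})/7:
  u_0 = 18;  a_2 = 4;  u_1 = (u_0 − 4)/7 = 2
  u_1 = 2;  a_3 = 2;  u_2 = (u_1 − 2)/7 = 0
  u_2 = 0;  a_4 = 0;  u_3 = (u_2 − 0)/7 = 0
  u_3 = 0;  a_5 = 0;  u_4 = (u_3 − 0)/7 = 0
Digits: (0, 0, 4, 2, 0, 0).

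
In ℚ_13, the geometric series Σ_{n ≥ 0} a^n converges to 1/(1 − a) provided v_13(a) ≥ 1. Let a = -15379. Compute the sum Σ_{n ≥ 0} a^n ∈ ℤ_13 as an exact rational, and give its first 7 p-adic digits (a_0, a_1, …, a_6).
Σ a^n = 1/(1 − a) = 1/15380;  first 7 digits = (1, 0, 0, 6, 12, 12, 9)

v_13(a) = 3 ≥ 1, so the series converges in ℤ_13 to 1/(1 − a) = 1/(1 − (-15379)) = 1/15380. Expand this rational in ℤ_13: compute digits iteratively via d_i = x_i mod 13, x_{i+1} = (x_i − d_i)/13. The first 7 digits are (1, 0, 0, 6, 12, 12, 9).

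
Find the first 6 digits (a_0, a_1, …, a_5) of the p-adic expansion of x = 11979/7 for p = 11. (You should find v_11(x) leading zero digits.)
(a_0, …, a_5) = (0, 0, 0, 6, 9, 7)

v_11(11979/7) = 3, so a_0 = ... = a_2 = 0. Factor out: x = 11^3 · u with u = 9/7 a unit in ℤ_11. Expand u iteratively via a_{v+i} = u_i mod 11, u_{i+1} = (u_i − a_{v+i})/11:
  u_0 = 9/7;  a_3 = 6;  u_1 = (u_0 − 6)/11 = -3/7
  u_1 = -3/7;  a_4 = 9;  u_2 = (u_1 − 9)/11 = -6/7
  u_2 = -6/7;  a_5 = 7;  u_3 = (u_2 − 7)/11 = -5/7
Digits: (0, 0, 0, 6, 9, 7).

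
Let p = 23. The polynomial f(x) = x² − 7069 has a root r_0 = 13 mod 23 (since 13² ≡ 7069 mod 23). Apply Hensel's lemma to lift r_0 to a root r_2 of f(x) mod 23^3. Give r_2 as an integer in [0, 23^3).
r_2 = 1784 (mod 12167)

Hensel's recurrence: r_{i+1} = r_i − f(r_i)·(f′(r_i))^{-1} mod 23^{i+2}, with f′(x) = 2x. Iterate:
  r_0 = 13 (mod 23)
  r_1 = 197 (mod 529)
  r_2 = 1784 (mod 12167)
Final: r_2 = 1784, and one checks f(r_2) ≡ 0 mod 23^3.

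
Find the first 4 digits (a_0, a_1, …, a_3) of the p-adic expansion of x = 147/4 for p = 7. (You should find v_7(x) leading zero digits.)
(a_0, …, a_3) = (0, 0, 6, 1)

v_7(147/4) = 2, so a_0 = ... = a_1 = 0. Factor out: x = 7^2 · u with u = 3/4 a unit in ℤ_7. Expand u iteratively via a_{v+i} = u_i mod 7, u_{i+1} = (u_i − a_{v+i})/7:
  u_0 = 3/4;  a_2 = 6;  u_1 = (u_0 − 6)/7 = -3/4
  u_1 = -3/4;  a_3 = 1;  u_2 = (u_1 − 1)/7 = -1/4
Digits: (0, 0, 6, 1).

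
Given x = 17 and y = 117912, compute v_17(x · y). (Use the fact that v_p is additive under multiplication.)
v_17(2004504) = 4

v_p(x) = 1 (factor: 17 = 17^1 · 1); v_p(y) = 3 (factor: 117912 = 17^3 · 24). Additivity: v_p(xy) = v_p(x) + v_p(y) = 1 + 3 = 4. (Direct check: xy = 2004504 = 17^4 · (24).)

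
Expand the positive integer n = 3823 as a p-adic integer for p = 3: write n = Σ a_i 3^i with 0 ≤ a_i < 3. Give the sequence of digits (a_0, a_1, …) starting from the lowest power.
(a_0, a_1, …) = (1, 2, 1, 0, 2, 0, 2, 1)

Repeated division by 3 gives the digits low-to-high: 3823 = 1 + 2·3^1 + 1·3^2 + 2·3^4 + 2·3^6 + 1·3^7. Digit sequence: (1, 2, 1, 0, 2, 0, 2, 1).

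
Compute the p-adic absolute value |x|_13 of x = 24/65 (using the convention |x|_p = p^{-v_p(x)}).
|24/65|_13 = 13

Step 1 — compute v_13(x) by factoring powers of 13 out of the numerator and denominator: v_13(24/65) = -1. Step 2 — apply |x|_p = p^{-v_p(x)} = 13^{1} = 13.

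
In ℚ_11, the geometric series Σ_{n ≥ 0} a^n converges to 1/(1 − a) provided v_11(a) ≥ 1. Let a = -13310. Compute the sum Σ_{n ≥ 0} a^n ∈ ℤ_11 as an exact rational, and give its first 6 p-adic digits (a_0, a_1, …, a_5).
Σ a^n = 1/(1 − a) = 1/13311;  first 6 digits = (1, 0, 0, 1, 10, 10)

v_11(a) = 3 ≥ 1, so the series converges in ℤ_11 to 1/(1 − a) = 1/(1 − (-13310)) = 1/13311. Expand this rational in ℤ_11: compute digits iteratively via d_i = x_i mod 11, x_{i+1} = (x_i − d_i)/11. The first 6 digits are (1, 0, 0, 1, 10, 10).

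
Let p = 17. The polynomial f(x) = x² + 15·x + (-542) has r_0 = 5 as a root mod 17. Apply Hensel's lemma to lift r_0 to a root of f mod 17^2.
r_1 = 277 (mod 289)

Hensel: r_{i+1} = r_i − f(r_i)·(f′(r_i))^{-1} mod 17^{i+2}, f′(x) = 2x + 15. Iterate:
  r_0 = 5 (mod 17)
  r_1 = 277 (mod 289)
Final: r = 277 satisfies f(r) ≡ 0 mod 17^2.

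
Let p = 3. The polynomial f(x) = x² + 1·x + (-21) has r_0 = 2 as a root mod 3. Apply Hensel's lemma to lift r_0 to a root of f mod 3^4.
r_3 = 41 (mod 81)

Hensel: r_{i+1} = r_i − f(r_i)·(f′(r_i))^{-1} mod 3^{i+2}, f′(x) = 2x + 1. Iterate:
  r_0 = 2 (mod 3)
  r_1 = 5 (mod 9)
  r_2 = 14 (mod 27)
  r_3 = 41 (mod 81)
Final: r = 41 satisfies f(r) ≡ 0 mod 3^4.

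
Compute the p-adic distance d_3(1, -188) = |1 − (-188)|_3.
d_3(1, -188) = 1/27

Step 1 — x − y = 1 − (-188) = 189. Step 2 — v_3(189) = 3 (factor: 189 = (3^3 · 7); the sign does not affect v_p). Step 3 — |x − y|_3 = 3^{-3} = 1/27.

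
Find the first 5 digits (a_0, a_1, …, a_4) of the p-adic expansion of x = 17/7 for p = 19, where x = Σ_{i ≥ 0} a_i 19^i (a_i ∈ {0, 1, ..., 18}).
(a_0, …, a_4) = (16, 2, 8, 5, 16)

v_19(17/7) = 0 (numerator and denominator both coprime to 19), so x ∈ ℤ_19^×. Compute digits iteratively via a_i = x_i mod 19, x_{i+1} = (x_i − a_i)/19, with x_0 = x:
  x_0 = 17/7;  a_0 = 16;  x_1 = (x_0 − 16)/19 = -5/7
  x_1 = -5/7;  a_1 = 2;  x_2 = (x_1 − 2)/19 = -1/7
  x_2 = -1/7;  a_2 = 8;  x_3 = (x_2 − 8)/19 = -3/7
  x_3 = -3/7;  a_3 = 5;  x_4 = (x_3 − 5)/19 = -2/7
  x_4 = -2/7;  a_4 = 16;  x_5 = (x_4 − 16)/19 = -6/7
Digits: (16, 2, 8, 5, 16).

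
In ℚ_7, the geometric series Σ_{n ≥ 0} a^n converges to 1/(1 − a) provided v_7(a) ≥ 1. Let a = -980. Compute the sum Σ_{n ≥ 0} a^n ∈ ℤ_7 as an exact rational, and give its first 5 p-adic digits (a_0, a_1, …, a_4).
Σ a^n = 1/(1 − a) = 1/981;  first 5 digits = (1, 0, 1, 4, 0)

v_7(a) = 2 ≥ 1, so the series converges in ℤ_7 to 1/(1 − a) = 1/(1 − (-980)) = 1/981. Expand this rational in ℤ_7: compute digits iteratively via d_i = x_i mod 7, x_{i+1} = (x_i − d_i)/7. The first 5 digits are (1, 0, 1, 4, 0).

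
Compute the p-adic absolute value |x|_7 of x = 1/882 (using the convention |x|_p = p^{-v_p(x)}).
|1/882|_7 = 49

Step 1 — compute v_7(x) by factoring powers of 7 out of the numerator and denominator: v_7(1/882) = -2. Step 2 — apply |x|_p = p^{-v_p(x)} = 7^{2} = 49.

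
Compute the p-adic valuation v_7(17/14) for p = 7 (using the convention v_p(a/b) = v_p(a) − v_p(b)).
v_7(17/14) = -1

Factor powers of 7 from the numerator and denominator of the reduced fraction: 17 = 7^0 · 17 and 14 = 7^1 · 2. Apply v_p(a/b) = v_p(a) − v_p(b): v_7(17/14) = 0 − 1 = -1.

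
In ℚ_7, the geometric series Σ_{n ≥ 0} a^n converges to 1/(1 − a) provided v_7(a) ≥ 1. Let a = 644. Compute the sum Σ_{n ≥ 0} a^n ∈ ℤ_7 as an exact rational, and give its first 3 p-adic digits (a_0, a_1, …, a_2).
Σ a^n = 1/(1 − a) = -1/643;  first 3 digits = (1, 1, 0)

v_7(a) = 1 ≥ 1, so the series converges in ℤ_7 to 1/(1 − a) = 1/(1 − 644) = -1/643. Expand this rational in ℤ_7: compute digits iteratively via d_i = x_i mod 7, x_{i+1} = (x_i − d_i)/7. The first 3 digits are (1, 1, 0).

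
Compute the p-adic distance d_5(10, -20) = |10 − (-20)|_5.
d_5(10, -20) = 1/5

Step 1 — x − y = 10 − (-20) = 30. Step 2 — v_5(30) = 1 (factor: 30 = (5^1 · 6); the sign does not affect v_p). Step 3 — |x − y|_5 = 5^{-1} = 1/5.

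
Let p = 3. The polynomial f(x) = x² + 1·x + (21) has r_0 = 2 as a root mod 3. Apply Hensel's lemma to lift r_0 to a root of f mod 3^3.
r_2 = 2 (mod 27)

Hensel: r_{i+1} = r_i − f(r_i)·(f′(r_i))^{-1} mod 3^{i+2}, f′(x) = 2x + 1. Iterate:
  r_0 = 2 (mod 3)
  r_1 = 2 (mod 9)
  r_2 = 2 (mod 27)
Final: r = 2 satisfies f(r) ≡ 0 mod 3^3.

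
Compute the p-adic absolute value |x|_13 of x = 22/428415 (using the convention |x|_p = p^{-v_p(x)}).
|22/428415|_13 = 28561

Step 1 — compute v_13(x) by factoring powers of 13 out of the numerator and denominator: v_13(22/428415) = -4. Step 2 — apply |x|_p = p^{-v_p(x)} = 13^{4} = 28561.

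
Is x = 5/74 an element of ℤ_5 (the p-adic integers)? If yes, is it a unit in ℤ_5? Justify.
x ∈ ℤ_5 but not a unit; v_5(x) = 1 > 0

ℤ_5 = {x ∈ ℚ_5 : v_5(x) ≥ 0} and ℤ_5^× = {x ∈ ℤ_5 : v_5(x) = 0}. Here v_5(5/74) = v_5(num) − v_5(den) = 1; compare against these criteria.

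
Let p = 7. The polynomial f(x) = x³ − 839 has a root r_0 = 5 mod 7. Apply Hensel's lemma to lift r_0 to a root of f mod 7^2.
r_1 = 40 (mod 49)

Hensel: r_{i+1} = r_i − f(r_i)/f′(r_i) mod 7^{i+2}, where f′(x) = 3x². Iterate:
  r_0 = 5 (mod 7)
  r_1 = 40 (mod 49)
Final: r = 40 with f(r) ≡ 0 mod 7^2.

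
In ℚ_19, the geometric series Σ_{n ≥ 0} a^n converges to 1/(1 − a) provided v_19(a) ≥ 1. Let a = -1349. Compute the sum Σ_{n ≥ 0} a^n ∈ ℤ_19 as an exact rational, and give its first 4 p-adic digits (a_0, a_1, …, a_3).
Σ a^n = 1/(1 − a) = 1/1350;  first 4 digits = (1, 5, 2, 10)

v_19(a) = 1 ≥ 1, so the series converges in ℤ_19 to 1/(1 − a) = 1/(1 − (-1349)) = 1/1350. Expand this rational in ℤ_19: compute digits iteratively via d_i = x_i mod 19, x_{i+1} = (x_i − d_i)/19. The first 4 digits are (1, 5, 2, 10).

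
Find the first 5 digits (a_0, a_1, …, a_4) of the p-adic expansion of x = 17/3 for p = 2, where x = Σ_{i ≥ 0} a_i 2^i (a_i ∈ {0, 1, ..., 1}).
(a_0, …, a_4) = (1, 1, 0, 1, 1)

v_2(17/3) = 0 (numerator and denominator both coprime to 2), so x ∈ ℤ_2^×. Compute digits iteratively via a_i = x_i mod 2, x_{i+1} = (x_i − a_i)/2, with x_0 = x:
  x_0 = 17/3;  a_0 = 1;  x_1 = (x_0 − 1)/2 = 7/3
  x_1 = 7/3;  a_1 = 1;  x_2 = (x_1 − 1)/2 = 2/3
  x_2 = 2/3;  a_2 = 0;  x_3 = (x_2 − 0)/2 = 1/3
  x_3 = 1/3;  a_3 = 1;  x_4 = (x_3 − 1)/2 = -1/3
  x_4 = -1/3;  a_4 = 1;  x_5 = (x_4 − 1)/2 = -2/3
Digits: (1, 1, 0, 1, 1).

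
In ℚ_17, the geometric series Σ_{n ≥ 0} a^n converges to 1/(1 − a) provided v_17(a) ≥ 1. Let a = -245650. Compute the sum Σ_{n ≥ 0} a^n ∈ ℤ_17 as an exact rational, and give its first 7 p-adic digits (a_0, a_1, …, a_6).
Σ a^n = 1/(1 − a) = 1/245651;  first 7 digits = (1, 0, 0, 1, 14, 16, 0)

v_17(a) = 3 ≥ 1, so the series converges in ℤ_17 to 1/(1 − a) = 1/(1 − (-245650)) = 1/245651. Expand this rational in ℤ_17: compute digits iteratively via d_i = x_i mod 17, x_{i+1} = (x_i − d_i)/17. The first 7 digits are (1, 0, 0, 1, 14, 16, 0).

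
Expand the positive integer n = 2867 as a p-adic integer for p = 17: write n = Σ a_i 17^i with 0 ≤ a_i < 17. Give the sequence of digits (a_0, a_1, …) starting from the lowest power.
(a_0, a_1, …) = (11, 15, 9)

Repeated division by 17 gives the digits low-to-high: 2867 = 11 + 15·17^1 + 9·17^2. Digit sequence: (11, 15, 9).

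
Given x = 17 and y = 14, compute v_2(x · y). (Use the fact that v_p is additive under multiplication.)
v_2(238) = 1

v_p(x) = 0 (factor: 17 = 2^0 · 17); v_p(y) = 1 (factor: 14 = 2^1 · 7). Additivity: v_p(xy) = v_p(x) + v_p(y) = 0 + 1 = 1. (Direct check: xy = 238 = 2^1 · (119).)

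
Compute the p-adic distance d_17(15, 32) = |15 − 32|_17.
d_17(15, 32) = 1/17

Step 1 — x − y = 15 − 32 = -17. Step 2 — v_17(-17) = 1 (factor: -17 = −(17^1 · 1); the sign does not affect v_p). Step 3 — |x − y|_17 = 17^{-1} = 1/17.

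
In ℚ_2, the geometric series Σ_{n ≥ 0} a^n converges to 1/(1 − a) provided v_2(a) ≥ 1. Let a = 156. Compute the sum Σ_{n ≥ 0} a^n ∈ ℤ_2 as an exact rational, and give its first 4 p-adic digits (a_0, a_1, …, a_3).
Σ a^n = 1/(1 − a) = -1/155;  first 4 digits = (1, 0, 1, 1)

v_2(a) = 2 ≥ 1, so the series converges in ℤ_2 to 1/(1 − a) = 1/(1 − 156) = -1/155. Expand this rational in ℤ_2: compute digits iteratively via d_i = x_i mod 2, x_{i+1} = (x_i − d_i)/2. The first 4 digits are (1, 0, 1, 1).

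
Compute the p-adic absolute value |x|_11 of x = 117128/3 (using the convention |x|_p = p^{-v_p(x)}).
|117128/3|_11 = 1/14641

Step 1 — compute v_11(x) by factoring powers of 11 out of the numerator and denominator: v_11(117128/3) = 4. Step 2 — apply |x|_p = p^{-v_p(x)} = 11^{-4} = 1/14641.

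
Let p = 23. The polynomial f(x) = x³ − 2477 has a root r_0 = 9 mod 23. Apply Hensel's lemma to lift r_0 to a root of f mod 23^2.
r_1 = 469 (mod 529)

Hensel: r_{i+1} = r_i − f(r_i)/f′(r_i) mod 23^{i+2}, where f′(x) = 3x². Iterate:
  r_0 = 9 (mod 23)
  r_1 = 469 (mod 529)
Final: r = 469 with f(r) ≡ 0 mod 23^2.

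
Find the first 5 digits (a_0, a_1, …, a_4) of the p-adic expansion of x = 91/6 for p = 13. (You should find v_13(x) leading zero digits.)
(a_0, …, a_4) = (0, 12, 10, 10, 10)

v_13(91/6) = 1, so a_0 = ... = a_0 = 0. Factor out: x = 13^1 · u with u = 7/6 a unit in ℤ_13. Expand u iteratively via a_{v+i} = u_i mod 13, u_{i+1} = (u_i − a_{v+i})/13:
  u_0 = 7/6;  a_1 = 12;  u_1 = (u_0 − 12)/13 = -5/6
  u_1 = -5/6;  a_2 = 10;  u_2 = (u_1 − 10)/13 = -5/6
  u_2 = -5/6;  a_3 = 10;  u_3 = (u_2 − 10)/13 = -5/6
  u_3 = -5/6;  a_4 = 10;  u_4 = (u_3 − 10)/13 = -5/6
Digits: (0, 12, 10, 10, 10).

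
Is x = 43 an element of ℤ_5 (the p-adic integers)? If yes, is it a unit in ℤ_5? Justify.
x ∈ ℤ_5^× (unit); v_5(x) = 0

ℤ_5 = {x ∈ ℚ_5 : v_5(x) ≥ 0} and ℤ_5^× = {x ∈ ℤ_5 : v_5(x) = 0}. Here v_5(43) = v_5(num) − v_5(den) = 0; compare against these criteria.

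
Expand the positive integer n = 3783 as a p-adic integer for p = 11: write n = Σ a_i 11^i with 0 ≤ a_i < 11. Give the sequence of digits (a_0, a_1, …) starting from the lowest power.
(a_0, a_1, …) = (10, 2, 9, 2)

Repeated division by 11 gives the digits low-to-high: 3783 = 10 + 2·11^1 + 9·11^2 + 2·11^3. Digit sequence: (10, 2, 9, 2).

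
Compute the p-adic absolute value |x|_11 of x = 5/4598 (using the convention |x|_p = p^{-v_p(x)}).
|5/4598|_11 = 121

Step 1 — compute v_11(x) by factoring powers of 11 out of the numerator and denominator: v_11(5/4598) = -2. Step 2 — apply |x|_p = p^{-v_p(x)} = 11^{2} = 121.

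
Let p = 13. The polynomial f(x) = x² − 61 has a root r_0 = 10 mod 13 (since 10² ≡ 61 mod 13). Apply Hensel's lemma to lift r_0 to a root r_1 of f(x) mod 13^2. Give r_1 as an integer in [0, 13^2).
r_1 = 101 (mod 169)

Hensel's recurrence: r_{i+1} = r_i − f(r_i)·(f′(r_i))^{-1} mod 13^{i+2}, with f′(x) = 2x. Iterate:
  r_0 = 10 (mod 13)
  r_1 = 101 (mod 169)
Final: r_1 = 101, and one checks f(r_1) ≡ 0 mod 13^2.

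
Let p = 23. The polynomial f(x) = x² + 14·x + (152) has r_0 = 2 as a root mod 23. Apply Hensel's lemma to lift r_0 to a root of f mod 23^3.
r_2 = 3107 (mod 12167)

Hensel: r_{i+1} = r_i − f(r_i)·(f′(r_i))^{-1} mod 23^{i+2}, f′(x) = 2x + 14. Iterate:
  r_0 = 2 (mod 23)
  r_1 = 462 (mod 529)
  r_2 = 3107 (mod 12167)
Final: r = 3107 satisfies f(r) ≡ 0 mod 23^3.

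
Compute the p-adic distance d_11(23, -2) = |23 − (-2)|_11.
d_11(23, -2) = 1

Step 1 — x − y = 23 − (-2) = 25. Step 2 — v_11(25) = 0 (factor: 25 = (11^0 · 25); the sign does not affect v_p). Step 3 — |x − y|_11 = 11^{0} = 1.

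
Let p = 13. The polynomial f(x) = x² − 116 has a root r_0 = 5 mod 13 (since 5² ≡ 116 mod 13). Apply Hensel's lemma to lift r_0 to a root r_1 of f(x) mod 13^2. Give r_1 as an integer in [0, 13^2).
r_1 = 31 (mod 169)

Hensel's recurrence: r_{i+1} = r_i − f(r_i)·(f′(r_i))^{-1} mod 13^{i+2}, with f′(x) = 2x. Iterate:
  r_0 = 5 (mod 13)
  r_1 = 31 (mod 169)
Final: r_1 = 31, and one checks f(r_1) ≡ 0 mod 13^2.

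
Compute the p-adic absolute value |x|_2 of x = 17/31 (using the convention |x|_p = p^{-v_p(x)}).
|17/31|_2 = 1

Step 1 — compute v_2(x) by factoring powers of 2 out of the numerator and denominator: v_2(17/31) = 0. Step 2 — apply |x|_p = p^{-v_p(x)} = 2^{0} = 1.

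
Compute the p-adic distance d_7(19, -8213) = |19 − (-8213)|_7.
d_7(19, -8213) = 1/343

Step 1 — x − y = 19 − (-8213) = 8232. Step 2 — v_7(8232) = 3 (factor: 8232 = (7^3 · 24); the sign does not affect v_p). Step 3 — |x − y|_7 = 7^{-3} = 1/343.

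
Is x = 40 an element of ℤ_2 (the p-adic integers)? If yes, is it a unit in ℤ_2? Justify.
x ∈ ℤ_2 but not a unit; v_2(x) = 3 > 0

ℤ_2 = {x ∈ ℚ_2 : v_2(x) ≥ 0} and ℤ_2^× = {x ∈ ℤ_2 : v_2(x) = 0}. Here v_2(40) = v_2(num) − v_2(den) = 3; compare against these criteria.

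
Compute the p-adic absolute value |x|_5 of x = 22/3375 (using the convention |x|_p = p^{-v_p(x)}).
|22/3375|_5 = 125

Step 1 — compute v_5(x) by factoring powers of 5 out of the numerator and denominator: v_5(22/3375) = -3. Step 2 — apply |x|_p = p^{-v_p(x)} = 5^{3} = 125.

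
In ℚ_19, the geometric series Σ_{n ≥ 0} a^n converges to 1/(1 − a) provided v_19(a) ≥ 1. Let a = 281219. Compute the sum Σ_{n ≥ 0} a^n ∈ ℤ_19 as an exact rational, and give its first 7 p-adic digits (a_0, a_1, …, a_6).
Σ a^n = 1/(1 − a) = -1/281218;  first 7 digits = (1, 0, 0, 3, 2, 0, 9)

v_19(a) = 3 ≥ 1, so the series converges in ℤ_19 to 1/(1 − a) = 1/(1 − 281219) = -1/281218. Expand this rational in ℤ_19: compute digits iteratively via d_i = x_i mod 19, x_{i+1} = (x_i − d_i)/19. The first 7 digits are (1, 0, 0, 3, 2, 0, 9).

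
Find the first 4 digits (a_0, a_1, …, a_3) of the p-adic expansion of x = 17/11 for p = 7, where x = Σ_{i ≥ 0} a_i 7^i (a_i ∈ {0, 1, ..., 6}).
(a_0, …, a_3) = (6, 0, 5, 5)

v_7(17/11) = 0 (numerator and denominator both coprime to 7), so x ∈ ℤ_7^×. Compute digits iteratively via a_i = x_i mod 7, x_{i+1} = (x_i − a_i)/7, with x_0 = x:
  x_0 = 17/11;  a_0 = 6;  x_1 = (x_0 − 6)/7 = -7/11
  x_1 = -7/11;  a_1 = 0;  x_2 = (x_1 − 0)/7 = -1/11
  x_2 = -1/11;  a_2 = 5;  x_3 = (x_2 − 5)/7 = -8/11
  x_3 = -8/11;  a_3 = 5;  x_4 = (x_3 − 5)/7 = -9/11
Digits: (6, 0, 5, 5).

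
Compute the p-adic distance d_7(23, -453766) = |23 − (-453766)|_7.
d_7(23, -453766) = 1/16807

Step 1 — x − y = 23 − (-453766) = 453789. Step 2 — v_7(453789) = 5 (factor: 453789 = (7^5 · 27); the sign does not affect v_p). Step 3 — |x − y|_7 = 7^{-5} = 1/16807.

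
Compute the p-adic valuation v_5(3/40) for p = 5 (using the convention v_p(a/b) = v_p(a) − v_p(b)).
v_5(3/40) = -1

Factor powers of 5 from the numerator and denominator of the reduced fraction: 3 = 5^0 · 3 and 40 = 5^1 · 8. Apply v_p(a/b) = v_p(a) − v_p(b): v_5(3/40) = 0 − 1 = -1.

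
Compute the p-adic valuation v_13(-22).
v_13(-22) = 0

v_13(n) is the largest exponent k such that 13^k divides n. Factor out: -22 = -13^0 · 22. (Sign doesn't affect v_p.) So v_13(-22) = 0.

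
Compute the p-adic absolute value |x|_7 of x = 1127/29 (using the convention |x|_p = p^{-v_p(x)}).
|1127/29|_7 = 1/49

Step 1 — compute v_7(x) by factoring powers of 7 out of the numerator and denominator: v_7(1127/29) = 2. Step 2 — apply |x|_p = p^{-v_p(x)} = 7^{-2} = 1/49.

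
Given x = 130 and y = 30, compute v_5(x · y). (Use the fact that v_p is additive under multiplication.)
v_5(3900) = 2

v_p(x) = 1 (factor: 130 = 5^1 · 26); v_p(y) = 1 (factor: 30 = 5^1 · 6). Additivity: v_p(xy) = v_p(x) + v_p(y) = 1 + 1 = 2. (Direct check: xy = 3900 = 5^2 · (156).)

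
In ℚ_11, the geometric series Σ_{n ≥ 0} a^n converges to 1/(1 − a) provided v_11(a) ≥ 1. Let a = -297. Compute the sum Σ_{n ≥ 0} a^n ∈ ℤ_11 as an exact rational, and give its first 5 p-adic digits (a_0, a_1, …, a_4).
Σ a^n = 1/(1 − a) = 1/298;  first 5 digits = (1, 6, 0, 7, 7)

v_11(a) = 1 ≥ 1, so the series converges in ℤ_11 to 1/(1 − a) = 1/(1 − (-297)) = 1/298. Expand this rational in ℤ_11: compute digits iteratively via d_i = x_i mod 11, x_{i+1} = (x_i − d_i)/11. The first 5 digits are (1, 6, 0, 7, 7).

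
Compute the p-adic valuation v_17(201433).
v_17(201433) = 3

v_17(n) is the largest exponent k such that 17^k divides n. Factor out: 201433 = 17^3 · 41. (Sign doesn't affect v_p.) So v_17(201433) = 3.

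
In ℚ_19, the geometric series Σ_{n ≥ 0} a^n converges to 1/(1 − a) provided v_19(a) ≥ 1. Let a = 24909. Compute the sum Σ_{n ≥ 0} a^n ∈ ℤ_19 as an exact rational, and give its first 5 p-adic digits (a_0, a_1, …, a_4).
Σ a^n = 1/(1 − a) = -1/24908;  first 5 digits = (1, 0, 12, 3, 11)

v_19(a) = 2 ≥ 1, so the series converges in ℤ_19 to 1/(1 − a) = 1/(1 − 24909) = -1/24908. Expand this rational in ℤ_19: compute digits iteratively via d_i = x_i mod 19, x_{i+1} = (x_i − d_i)/19. The first 5 digits are (1, 0, 12, 3, 11).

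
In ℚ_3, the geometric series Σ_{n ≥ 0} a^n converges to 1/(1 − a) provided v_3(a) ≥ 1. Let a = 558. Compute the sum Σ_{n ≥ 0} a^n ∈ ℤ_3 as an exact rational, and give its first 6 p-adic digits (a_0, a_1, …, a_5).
Σ a^n = 1/(1 − a) = -1/557;  first 6 digits = (1, 0, 2, 2, 1, 2)

v_3(a) = 2 ≥ 1, so the series converges in ℤ_3 to 1/(1 − a) = 1/(1 − 558) = -1/557. Expand this rational in ℤ_3: compute digits iteratively via d_i = x_i mod 3, x_{i+1} = (x_i − d_i)/3. The first 6 digits are (1, 0, 2, 2, 1, 2).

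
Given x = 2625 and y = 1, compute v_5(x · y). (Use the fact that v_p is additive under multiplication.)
v_5(2625) = 3

v_p(x) = 3 (factor: 2625 = 5^3 · 21); v_p(y) = 0 (factor: 1 = 5^0 · 1). Additivity: v_p(xy) = v_p(x) + v_p(y) = 3 + 0 = 3. (Direct check: xy = 2625 = 5^3 · (21).)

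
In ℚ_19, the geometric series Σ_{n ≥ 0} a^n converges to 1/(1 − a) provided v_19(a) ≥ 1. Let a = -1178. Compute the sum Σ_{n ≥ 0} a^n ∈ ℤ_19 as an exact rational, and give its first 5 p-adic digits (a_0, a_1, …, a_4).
Σ a^n = 1/(1 − a) = 1/1179;  first 5 digits = (1, 14, 2, 1, 5)

v_19(a) = 1 ≥ 1, so the series converges in ℤ_19 to 1/(1 − a) = 1/(1 − (-1178)) = 1/1179. Expand this rational in ℤ_19: compute digits iteratively via d_i = x_i mod 19, x_{i+1} = (x_i − d_i)/19. The first 5 digits are (1, 14, 2, 1, 5).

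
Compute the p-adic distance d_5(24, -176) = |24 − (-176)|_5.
d_5(24, -176) = 1/25

Step 1 — x − y = 24 − (-176) = 200. Step 2 — v_5(200) = 2 (factor: 200 = (5^2 · 8); the sign does not affect v_p). Step 3 — |x − y|_5 = 5^{-2} = 1/25.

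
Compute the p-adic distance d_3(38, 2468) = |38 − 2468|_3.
d_3(38, 2468) = 1/243

Step 1 — x − y = 38 − 2468 = -2430. Step 2 — v_3(-2430) = 5 (factor: -2430 = −(3^5 · 10); the sign does not affect v_p). Step 3 — |x − y|_3 = 3^{-5} = 1/243.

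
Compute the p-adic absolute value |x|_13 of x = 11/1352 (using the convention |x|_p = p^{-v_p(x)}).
|11/1352|_13 = 169

Step 1 — compute v_13(x) by factoring powers of 13 out of the numerator and denominator: v_13(11/1352) = -2. Step 2 — apply |x|_p = p^{-v_p(x)} = 13^{2} = 169.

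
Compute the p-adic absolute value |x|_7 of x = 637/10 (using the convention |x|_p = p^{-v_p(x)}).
|637/10|_7 = 1/49

Step 1 — compute v_7(x) by factoring powers of 7 out of the numerator and denominator: v_7(637/10) = 2. Step 2 — apply |x|_p = p^{-v_p(x)} = 7^{-2} = 1/49.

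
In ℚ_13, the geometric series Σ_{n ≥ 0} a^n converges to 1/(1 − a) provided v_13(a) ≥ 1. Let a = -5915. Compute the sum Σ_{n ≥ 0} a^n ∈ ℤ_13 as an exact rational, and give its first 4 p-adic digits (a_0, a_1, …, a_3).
Σ a^n = 1/(1 − a) = 1/5916;  first 4 digits = (1, 0, 4, 10)

v_13(a) = 2 ≥ 1, so the series converges in ℤ_13 to 1/(1 − a) = 1/(1 − (-5915)) = 1/5916. Expand this rational in ℤ_13: compute digits iteratively via d_i = x_i mod 13, x_{i+1} = (x_i − d_i)/13. The first 4 digits are (1, 0, 4, 10).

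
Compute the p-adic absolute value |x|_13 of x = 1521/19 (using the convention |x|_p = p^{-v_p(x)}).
|1521/19|_13 = 1/169

Step 1 — compute v_13(x) by factoring powers of 13 out of the numerator and denominator: v_13(1521/19) = 2. Step 2 — apply |x|_p = p^{-v_p(x)} = 13^{-2} = 1/169.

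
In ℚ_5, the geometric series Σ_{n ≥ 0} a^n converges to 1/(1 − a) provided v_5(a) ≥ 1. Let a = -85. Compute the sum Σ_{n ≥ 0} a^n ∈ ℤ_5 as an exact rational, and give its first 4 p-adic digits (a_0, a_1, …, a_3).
Σ a^n = 1/(1 − a) = 1/86;  first 4 digits = (1, 3, 0, 4)

v_5(a) = 1 ≥ 1, so the series converges in ℤ_5 to 1/(1 − a) = 1/(1 − (-85)) = 1/86. Expand this rational in ℤ_5: compute digits iteratively via d_i = x_i mod 5, x_{i+1} = (x_i − d_i)/5. The first 4 digits are (1, 3, 0, 4).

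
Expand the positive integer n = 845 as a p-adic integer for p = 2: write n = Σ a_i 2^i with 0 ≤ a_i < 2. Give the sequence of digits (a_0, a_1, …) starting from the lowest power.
(a_0, a_1, …) = (1, 0, 1, 1, 0, 0, 1, 0, 1, 1)

Repeated division by 2 gives the digits low-to-high: 845 = 1 + 1·2^2 + 1·2^3 + 1·2^6 + 1·2^8 + 1·2^9. Digit sequence: (1, 0, 1, 1, 0, 0, 1, 0, 1, 1).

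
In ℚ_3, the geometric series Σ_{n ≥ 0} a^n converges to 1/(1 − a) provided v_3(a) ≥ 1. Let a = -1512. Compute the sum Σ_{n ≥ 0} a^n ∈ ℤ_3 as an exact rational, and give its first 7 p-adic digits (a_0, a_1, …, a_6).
Σ a^n = 1/(1 − a) = 1/1513;  first 7 digits = (1, 0, 0, 1, 2, 2, 1)

v_3(a) = 3 ≥ 1, so the series converges in ℤ_3 to 1/(1 − a) = 1/(1 − (-1512)) = 1/1513. Expand this rational in ℤ_3: compute digits iteratively via d_i = x_i mod 3, x_{i+1} = (x_i − d_i)/3. The first 7 digits are (1, 0, 0, 1, 2, 2, 1).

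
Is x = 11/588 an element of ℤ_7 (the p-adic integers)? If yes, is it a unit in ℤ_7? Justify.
x ∉ ℤ_7 (v_7(x) = -2 < 0)

ℤ_7 = {x ∈ ℚ_7 : v_7(x) ≥ 0} and ℤ_7^× = {x ∈ ℤ_7 : v_7(x) = 0}. Here v_7(11/588) = v_7(num) − v_7(den) = -2; compare against these criteria.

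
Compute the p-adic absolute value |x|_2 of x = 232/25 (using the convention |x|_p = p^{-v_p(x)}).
|232/25|_2 = 1/8

Step 1 — compute v_2(x) by factoring powers of 2 out of the numerator and denominator: v_2(232/25) = 3. Step 2 — apply |x|_p = p^{-v_p(x)} = 2^{-3} = 1/8.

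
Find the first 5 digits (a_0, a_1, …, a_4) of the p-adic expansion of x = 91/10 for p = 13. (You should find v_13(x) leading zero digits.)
(a_0, …, a_4) = (0, 2, 9, 11, 3)

v_13(91/10) = 1, so a_0 = ... = a_0 = 0. Factor out: x = 13^1 · u with u = 7/10 a unit in ℤ_13. Expand u iteratively via a_{v+i} = u_i mod 13, u_{i+1} = (u_i − a_{v+i})/13:
  u_0 = 7/10;  a_1 = 2;  u_1 = (u_0 − 2)/13 = -1/10
  u_1 = -1/10;  a_2 = 9;  u_2 = (u_1 − 9)/13 = -7/10
  u_2 = -7/10;  a_3 = 11;  u_3 = (u_2 − 11)/13 = -9/10
  u_3 = -9/10;  a_4 = 3;  u_4 = (u_3 − 3)/13 = -3/10
Digits: (0, 2, 9, 11, 3).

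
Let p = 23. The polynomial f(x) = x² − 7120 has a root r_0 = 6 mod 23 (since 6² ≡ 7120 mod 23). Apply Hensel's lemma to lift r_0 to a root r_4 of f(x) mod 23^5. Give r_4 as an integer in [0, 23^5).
r_4 = 4224485 (mod 6436343)

Hensel's recurrence: r_{i+1} = r_i − f(r_i)·(f′(r_i))^{-1} mod 23^{i+2}, with f′(x) = 2x. Iterate:
  r_0 = 6 (mod 23)
  r_1 = 420 (mod 529)
  r_2 = 2536 (mod 12167)
  r_3 = 26870 (mod 279841)
  r_4 = 4224485 (mod 6436343)
Final: r_4 = 4224485, and one checks f(r_4) ≡ 0 mod 23^5.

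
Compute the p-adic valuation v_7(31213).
v_7(31213) = 4

v_7(n) is the largest exponent k such that 7^k divides n. Factor out: 31213 = 7^4 · 13. (Sign doesn't affect v_p.) So v_7(31213) = 4.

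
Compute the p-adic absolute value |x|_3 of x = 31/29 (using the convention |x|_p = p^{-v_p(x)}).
|31/29|_3 = 1

Step 1 — compute v_3(x) by factoring powers of 3 out of the numerator and denominator: v_3(31/29) = 0. Step 2 — apply |x|_p = p^{-v_p(x)} = 3^{0} = 1.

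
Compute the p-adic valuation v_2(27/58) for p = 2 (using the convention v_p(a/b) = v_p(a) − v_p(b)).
v_2(27/58) = -1

Factor powers of 2 from the numerator and denominator of the reduced fraction: 27 = 2^0 · 27 and 58 = 2^1 · 29. Apply v_p(a/b) = v_p(a) − v_p(b): v_2(27/58) = 0 − 1 = -1.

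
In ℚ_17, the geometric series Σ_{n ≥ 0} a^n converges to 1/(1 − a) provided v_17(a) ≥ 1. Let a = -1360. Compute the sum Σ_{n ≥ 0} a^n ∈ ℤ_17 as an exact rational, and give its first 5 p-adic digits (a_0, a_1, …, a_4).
Σ a^n = 1/(1 − a) = 1/1361;  first 5 digits = (1, 5, 3, 8, 7)

v_17(a) = 1 ≥ 1, so the series converges in ℤ_17 to 1/(1 − a) = 1/(1 − (-1360)) = 1/1361. Expand this rational in ℤ_17: compute digits iteratively via d_i = x_i mod 17, x_{i+1} = (x_i − d_i)/17. The first 5 digits are (1, 5, 3, 8, 7).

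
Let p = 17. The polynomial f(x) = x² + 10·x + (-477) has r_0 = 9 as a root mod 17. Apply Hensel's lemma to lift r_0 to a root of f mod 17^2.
r_1 = 247 (mod 289)

Hensel: r_{i+1} = r_i − f(r_i)·(f′(r_i))^{-1} mod 17^{i+2}, f′(x) = 2x + 10. Iterate:
  r_0 = 9 (mod 17)
  r_1 = 247 (mod 289)
Final: r = 247 satisfies f(r) ≡ 0 mod 17^2.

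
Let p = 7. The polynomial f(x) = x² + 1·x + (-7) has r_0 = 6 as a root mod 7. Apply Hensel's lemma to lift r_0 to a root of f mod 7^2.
r_1 = 41 (mod 49)

Hensel: r_{i+1} = r_i − f(r_i)·(f′(r_i))^{-1} mod 7^{i+2}, f′(x) = 2x + 1. Iterate:
  r_0 = 6 (mod 7)
  r_1 = 41 (mod 49)
Final: r = 41 satisfies f(r) ≡ 0 mod 7^2.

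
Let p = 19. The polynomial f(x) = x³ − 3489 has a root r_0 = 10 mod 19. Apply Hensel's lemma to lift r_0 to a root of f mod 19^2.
r_1 = 200 (mod 361)

Hensel: r_{i+1} = r_i − f(r_i)/f′(r_i) mod 19^{i+2}, where f′(x) = 3x². Iterate:
  r_0 = 10 (mod 19)
  r_1 = 200 (mod 361)
Final: r = 200 with f(r) ≡ 0 mod 19^2.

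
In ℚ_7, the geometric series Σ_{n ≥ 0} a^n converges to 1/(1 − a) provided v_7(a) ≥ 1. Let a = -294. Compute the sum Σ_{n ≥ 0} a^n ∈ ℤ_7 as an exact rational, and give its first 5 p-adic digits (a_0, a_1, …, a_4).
Σ a^n = 1/(1 − a) = 1/295;  first 5 digits = (1, 0, 1, 6, 0)

v_7(a) = 2 ≥ 1, so the series converges in ℤ_7 to 1/(1 − a) = 1/(1 − (-294)) = 1/295. Expand this rational in ℤ_7: compute digits iteratively via d_i = x_i mod 7, x_{i+1} = (x_i − d_i)/7. The first 5 digits are (1, 0, 1, 6, 0).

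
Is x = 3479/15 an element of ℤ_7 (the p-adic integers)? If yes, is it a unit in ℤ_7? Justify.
x ∈ ℤ_7 but not a unit; v_7(x) = 2 > 0

ℤ_7 = {x ∈ ℚ_7 : v_7(x) ≥ 0} and ℤ_7^× = {x ∈ ℤ_7 : v_7(x) = 0}. Here v_7(3479/15) = v_7(num) − v_7(den) = 2; compare against these criteria.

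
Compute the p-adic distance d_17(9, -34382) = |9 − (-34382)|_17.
d_17(9, -34382) = 1/4913

Step 1 — x − y = 9 − (-34382) = 34391. Step 2 — v_17(34391) = 3 (factor: 34391 = (17^3 · 7); the sign does not affect v_p). Step 3 — |x − y|_17 = 17^{-3} = 1/4913.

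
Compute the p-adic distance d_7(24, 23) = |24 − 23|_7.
d_7(24, 23) = 1

Step 1 — x − y = 24 − 23 = 1. Step 2 — v_7(1) = 0 (factor: 1 = (7^0 · 1); the sign does not affect v_p). Step 3 — |x − y|_7 = 7^{0} = 1.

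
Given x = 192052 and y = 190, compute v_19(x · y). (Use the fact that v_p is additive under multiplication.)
v_19(36489880) = 4

v_p(x) = 3 (factor: 192052 = 19^3 · 28); v_p(y) = 1 (factor: 190 = 19^1 · 10). Additivity: v_p(xy) = v_p(x) + v_p(y) = 3 + 1 = 4. (Direct check: xy = 36489880 = 19^4 · (280).)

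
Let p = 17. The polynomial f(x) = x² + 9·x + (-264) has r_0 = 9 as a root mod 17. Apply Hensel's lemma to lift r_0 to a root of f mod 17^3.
r_2 = 2389 (mod 4913)

Hensel: r_{i+1} = r_i − f(r_i)·(f′(r_i))^{-1} mod 17^{i+2}, f′(x) = 2x + 9. Iterate:
  r_0 = 9 (mod 17)
  r_1 = 77 (mod 289)
  r_2 = 2389 (mod 4913)
Final: r = 2389 satisfies f(r) ≡ 0 mod 17^3.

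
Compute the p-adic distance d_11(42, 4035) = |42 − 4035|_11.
d_11(42, 4035) = 1/1331

Step 1 — x − y = 42 − 4035 = -3993. Step 2 — v_11(-3993) = 3 (factor: -3993 = −(11^3 · 3); the sign does not affect v_p). Step 3 — |x − y|_11 = 11^{-3} = 1/1331.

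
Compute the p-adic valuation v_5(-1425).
v_5(-1425) = 2

v_5(n) is the largest exponent k such that 5^k divides n. Factor out: -1425 = -5^2 · 57. (Sign doesn't affect v_p.) So v_5(-1425) = 2.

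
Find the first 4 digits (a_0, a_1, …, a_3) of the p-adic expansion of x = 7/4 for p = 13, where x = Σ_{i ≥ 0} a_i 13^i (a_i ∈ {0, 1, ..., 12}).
(a_0, …, a_3) = (5, 3, 3, 3)

v_13(7/4) = 0 (numerator and denominator both coprime to 13), so x ∈ ℤ_13^×. Compute digits iteratively via a_i = x_i mod 13, x_{i+1} = (x_i − a_i)/13, with x_0 = x:
  x_0 = 7/4;  a_0 = 5;  x_1 = (x_0 − 5)/13 = -1/4
  x_1 = -1/4;  a_1 = 3;  x_2 = (x_1 − 3)/13 = -1/4
  x_2 = -1/4;  a_2 = 3;  x_3 = (x_2 − 3)/13 = -1/4
  x_3 = -1/4;  a_3 = 3;  x_4 = (x_3 − 3)/13 = -1/4
Digits: (5, 3, 3, 3).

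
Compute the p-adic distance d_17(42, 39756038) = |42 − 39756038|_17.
d_17(42, 39756038) = 1/1419857

Step 1 — x − y = 42 − 39756038 = -39755996. Step 2 — v_17(-39755996) = 5 (factor: -39755996 = −(17^5 · 28); the sign does not affect v_p). Step 3 — |x − y|_17 = 17^{-5} = 1/1419857.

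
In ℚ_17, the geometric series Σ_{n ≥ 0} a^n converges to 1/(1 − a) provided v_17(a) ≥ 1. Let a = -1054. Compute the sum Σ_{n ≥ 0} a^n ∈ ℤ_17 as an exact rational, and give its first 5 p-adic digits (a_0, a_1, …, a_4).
Σ a^n = 1/(1 − a) = 1/1055;  first 5 digits = (1, 6, 15, 16, 5)

v_17(a) = 1 ≥ 1, so the series converges in ℤ_17 to 1/(1 − a) = 1/(1 − (-1054)) = 1/1055. Expand this rational in ℤ_17: compute digits iteratively via d_i = x_i mod 17, x_{i+1} = (x_i − d_i)/17. The first 5 digits are (1, 6, 15, 16, 5).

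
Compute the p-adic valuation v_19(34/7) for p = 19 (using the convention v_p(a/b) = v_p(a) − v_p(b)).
v_19(34/7) = 0

Factor powers of 19 from the numerator and denominator of the reduced fraction: 34 = 19^0 · 34 and 7 = 19^0 · 7. Apply v_p(a/b) = v_p(a) − v_p(b): v_19(34/7) = 0 − 0 = 0.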